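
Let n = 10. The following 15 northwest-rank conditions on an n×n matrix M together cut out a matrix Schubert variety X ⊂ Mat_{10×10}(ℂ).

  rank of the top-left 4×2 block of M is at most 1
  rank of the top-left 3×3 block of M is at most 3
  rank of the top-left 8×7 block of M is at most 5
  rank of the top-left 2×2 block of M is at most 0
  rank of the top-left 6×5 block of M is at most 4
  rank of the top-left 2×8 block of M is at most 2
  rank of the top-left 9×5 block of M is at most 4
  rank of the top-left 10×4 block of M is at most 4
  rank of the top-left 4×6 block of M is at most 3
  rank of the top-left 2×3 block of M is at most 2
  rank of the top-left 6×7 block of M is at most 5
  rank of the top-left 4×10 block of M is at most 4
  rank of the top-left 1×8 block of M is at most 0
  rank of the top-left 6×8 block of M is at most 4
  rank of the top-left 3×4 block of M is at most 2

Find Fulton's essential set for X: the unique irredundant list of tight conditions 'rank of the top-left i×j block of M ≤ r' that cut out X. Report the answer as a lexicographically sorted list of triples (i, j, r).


Rank table r_w(10×10) implied by the 15 constraints:

  i=1: 0 0 0 0 0 0 0 0 1 1
  i=2: 0 0 1 1 1 1 1 1 2 2
  i=3: 1 1 2 2 2 2 2 2 3 3
  i=4: 1 1 2 3 3 3 3 3 4 4
  i=5: 1 2 3 4 4 4 4 4 5 5
  i=6: 1 2 3 4 4 4 4 4 5 6
  i=7: 1 2 3 4 4 5 5 5 6 7
  i=8: 1 2 3 4 4 5 5 6 7 8
  i=9: 1 2 3 4 4 5 6 7 8 9
  i=10: 1 2 3 4 5 6 7 8 9 10

giving w = (9, 3, 1, 4, 2, 10, 6, 8, 7, 5) via Δ²R.

D(w) has 19 cells with 6 SE-corners; essential set:

[(1, 8, 0), (2, 2, 0), (4, 2, 1), (6, 8, 4), (8, 7, 5), (9, 5, 4)]


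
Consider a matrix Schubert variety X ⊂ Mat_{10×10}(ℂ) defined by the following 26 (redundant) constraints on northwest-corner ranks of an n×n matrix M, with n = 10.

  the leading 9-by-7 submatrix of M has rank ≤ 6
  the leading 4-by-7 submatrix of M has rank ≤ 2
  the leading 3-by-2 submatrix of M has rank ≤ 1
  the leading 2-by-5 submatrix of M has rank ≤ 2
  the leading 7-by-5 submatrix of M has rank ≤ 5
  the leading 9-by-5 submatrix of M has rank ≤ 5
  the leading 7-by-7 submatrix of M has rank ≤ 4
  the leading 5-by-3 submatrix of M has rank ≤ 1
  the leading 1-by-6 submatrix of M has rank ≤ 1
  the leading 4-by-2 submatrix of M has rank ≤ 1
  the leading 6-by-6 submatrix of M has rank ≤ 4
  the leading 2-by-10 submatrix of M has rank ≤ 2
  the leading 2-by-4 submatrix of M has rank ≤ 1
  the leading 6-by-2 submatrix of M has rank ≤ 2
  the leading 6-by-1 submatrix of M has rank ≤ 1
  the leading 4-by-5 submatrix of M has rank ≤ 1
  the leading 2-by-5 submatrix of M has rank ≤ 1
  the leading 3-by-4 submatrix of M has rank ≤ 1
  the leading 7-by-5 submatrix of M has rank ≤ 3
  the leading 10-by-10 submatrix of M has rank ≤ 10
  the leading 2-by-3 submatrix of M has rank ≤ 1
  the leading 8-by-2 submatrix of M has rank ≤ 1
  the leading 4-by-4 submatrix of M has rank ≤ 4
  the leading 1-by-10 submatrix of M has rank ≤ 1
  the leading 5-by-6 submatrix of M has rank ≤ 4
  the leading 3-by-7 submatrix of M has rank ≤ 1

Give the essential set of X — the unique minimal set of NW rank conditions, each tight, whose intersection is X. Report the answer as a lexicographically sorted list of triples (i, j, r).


Propagating the 26 rank bounds to every northwest block:

  R[1]: 1, 1, 1, 1, 1, 1, 1, 1, 1, 1
  R[2]: 1, 1, 1, 1, 1, 1, 1, 2, 2, 2
  R[3]: 1, 1, 1, 1, 1, 1, 1, 2, 3, 3
  R[4]: 1, 1, 1, 1, 1, 2, 2, 3, 4, 4
  R[5]: 1, 1, 1, 2, 2, 3, 3, 4, 5, 5
  R[6]: 1, 1, 2, 3, 3, 4, 4, 5, 6, 6
  R[7]: 1, 1, 2, 3, 3, 4, 4, 5, 6, 7
  R[8]: 1, 1, 2, 3, 4, 5, 5, 6, 7, 8
  R[9]: 1, 2, 3, 4, 5, 6, 6, 7, 8, 9
  R[10]: 1, 2, 3, 4, 5, 6, 7, 8, 9, 10

reading off 1-entries of Δ²R: w = (1, 8, 9, 6, 4, 3, 10, 5, 2, 7).

Fulton essential set (6 of the 23 Rothe cells):

[(3, 7, 1), (4, 5, 1), (5, 3, 1), (7, 5, 3), (7, 7, 4), (8, 2, 1)]


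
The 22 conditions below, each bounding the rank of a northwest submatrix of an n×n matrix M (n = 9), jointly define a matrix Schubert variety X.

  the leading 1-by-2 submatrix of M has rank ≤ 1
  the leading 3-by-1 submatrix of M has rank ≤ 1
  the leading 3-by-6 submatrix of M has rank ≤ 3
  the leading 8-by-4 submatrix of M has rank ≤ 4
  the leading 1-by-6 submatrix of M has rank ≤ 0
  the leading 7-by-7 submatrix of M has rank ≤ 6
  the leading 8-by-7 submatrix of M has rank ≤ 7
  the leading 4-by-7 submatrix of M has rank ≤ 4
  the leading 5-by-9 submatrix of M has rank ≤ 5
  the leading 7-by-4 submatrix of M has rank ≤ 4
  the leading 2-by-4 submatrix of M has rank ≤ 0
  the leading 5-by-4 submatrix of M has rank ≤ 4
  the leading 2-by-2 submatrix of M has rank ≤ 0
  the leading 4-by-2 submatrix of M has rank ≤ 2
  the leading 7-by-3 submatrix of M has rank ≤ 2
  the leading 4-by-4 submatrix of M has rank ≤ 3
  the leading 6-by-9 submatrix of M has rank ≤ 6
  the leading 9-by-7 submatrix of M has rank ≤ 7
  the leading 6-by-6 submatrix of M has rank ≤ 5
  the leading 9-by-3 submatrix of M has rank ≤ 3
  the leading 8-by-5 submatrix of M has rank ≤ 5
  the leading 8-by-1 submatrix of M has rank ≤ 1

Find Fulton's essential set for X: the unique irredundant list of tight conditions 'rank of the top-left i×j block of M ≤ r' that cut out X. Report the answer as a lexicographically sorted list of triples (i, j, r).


Rank table r_w(9×9) implied by the 22 constraints:

  R[1]: 0, 0, 0, 0, 0, 0, 1, 1, 1
  R[2]: 0, 0, 0, 0, 1, 1, 2, 2, 2
  R[3]: 1, 1, 1, 1, 2, 2, 3, 3, 3
  R[4]: 1, 2, 2, 2, 3, 3, 4, 4, 4
  R[5]: 1, 2, 2, 3, 4, 4, 5, 5, 5
  R[6]: 1, 2, 2, 3, 4, 5, 6, 6, 6
  R[7]: 1, 2, 2, 3, 4, 5, 6, 7, 7
  R[8]: 1, 2, 3, 4, 5, 6, 7, 8, 8
  R[9]: 1, 2, 3, 4, 5, 6, 7, 8, 9

hence w(1..9) = (7, 5, 1, 2, 4, 6, 8, 3, 9).

ℓ(w)=13; the 3 essential cells (i,j,r):

[(1, 6, 0), (2, 4, 0), (7, 3, 2)]


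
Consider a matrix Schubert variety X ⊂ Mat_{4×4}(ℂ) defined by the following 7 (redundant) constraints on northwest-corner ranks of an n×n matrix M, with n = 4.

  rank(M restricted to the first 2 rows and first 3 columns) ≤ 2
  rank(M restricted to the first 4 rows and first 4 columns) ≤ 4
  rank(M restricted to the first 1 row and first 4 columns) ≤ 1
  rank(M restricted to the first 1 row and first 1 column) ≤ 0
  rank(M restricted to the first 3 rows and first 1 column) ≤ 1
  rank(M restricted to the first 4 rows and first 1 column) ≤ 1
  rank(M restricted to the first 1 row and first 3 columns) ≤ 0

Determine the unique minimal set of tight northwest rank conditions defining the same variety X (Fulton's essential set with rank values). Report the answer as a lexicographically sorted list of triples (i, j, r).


Rank table r_w(4×4) implied by the 7 constraints:

  i=1: 0, 0, 0, 1
  i=2: 1, 1, 1, 2
  i=3: 1, 2, 2, 3
  i=4: 1, 2, 3, 4

so w = (4, 1, 2, 3).

|D(w)|=3, |Ess(w)|=1:

[(1, 3, 0)]


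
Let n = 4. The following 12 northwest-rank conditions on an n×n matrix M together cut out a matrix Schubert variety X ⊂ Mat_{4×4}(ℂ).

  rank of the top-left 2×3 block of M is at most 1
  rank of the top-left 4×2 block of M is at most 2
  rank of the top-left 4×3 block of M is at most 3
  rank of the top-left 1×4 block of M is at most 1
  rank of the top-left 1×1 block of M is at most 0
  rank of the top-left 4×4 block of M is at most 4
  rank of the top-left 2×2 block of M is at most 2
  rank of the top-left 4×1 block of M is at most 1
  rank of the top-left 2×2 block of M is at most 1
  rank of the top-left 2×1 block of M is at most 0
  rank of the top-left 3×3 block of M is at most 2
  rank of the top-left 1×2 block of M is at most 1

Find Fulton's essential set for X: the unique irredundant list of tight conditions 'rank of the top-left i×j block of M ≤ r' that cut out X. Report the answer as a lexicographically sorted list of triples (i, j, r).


Rank table r_w(4×4) implied by the 12 constraints:

  i=1: 0, 1, 1, 1
  i=2: 0, 1, 1, 2
  i=3: 1, 2, 2, 3
  i=4: 1, 2, 3, 4

so w = (2, 4, 1, 3).

Rothe diagram D(w) (3 cells), 2 SE-corners (essential conditions):

[(2, 1, 0), (2, 3, 1)]


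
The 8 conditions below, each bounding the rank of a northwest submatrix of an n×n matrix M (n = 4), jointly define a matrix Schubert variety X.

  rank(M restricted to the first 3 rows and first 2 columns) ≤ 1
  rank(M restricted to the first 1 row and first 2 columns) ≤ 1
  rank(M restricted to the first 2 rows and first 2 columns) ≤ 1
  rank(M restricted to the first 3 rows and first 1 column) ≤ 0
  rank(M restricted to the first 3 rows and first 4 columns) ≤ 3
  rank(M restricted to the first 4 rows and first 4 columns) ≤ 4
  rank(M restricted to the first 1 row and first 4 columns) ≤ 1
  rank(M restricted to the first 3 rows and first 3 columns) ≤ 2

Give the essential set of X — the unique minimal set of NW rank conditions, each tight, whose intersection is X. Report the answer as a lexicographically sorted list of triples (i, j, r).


Propagating the 8 rank bounds to every northwest block:

  0, 1, 1, 1
  0, 1, 2, 2
  0, 1, 2, 3
  1, 2, 3, 4

giving w = (2, 3, 4, 1) via Δ²R.

|D(w)|=3, |Ess(w)|=1:

[(3, 1, 0)]


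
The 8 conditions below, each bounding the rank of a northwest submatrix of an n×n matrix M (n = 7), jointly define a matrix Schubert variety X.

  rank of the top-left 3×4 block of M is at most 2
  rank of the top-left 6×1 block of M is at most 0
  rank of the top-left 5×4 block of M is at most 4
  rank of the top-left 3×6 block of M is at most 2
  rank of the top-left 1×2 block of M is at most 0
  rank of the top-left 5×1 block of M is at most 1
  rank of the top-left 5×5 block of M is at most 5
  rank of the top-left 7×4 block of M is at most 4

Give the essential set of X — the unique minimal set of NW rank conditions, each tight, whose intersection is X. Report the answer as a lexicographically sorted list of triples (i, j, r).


Computing R[i][j] = min implied NW-rank bound (n=7, 8 conditions):

  0 0 1 1 1 1 1
  0 1 2 2 2 2 2
  0 1 2 2 2 2 3
  0 1 2 3 3 3 4
  0 1 2 3 4 4 5
  0 1 2 3 4 5 6
  1 2 3 4 5 6 7

hence w(1..7) = (3, 2, 7, 4, 5, 6, 1).

ℓ(w)=10; the 3 essential cells (i,j,r):

[(1, 2, 0), (3, 6, 2), (6, 1, 0)]


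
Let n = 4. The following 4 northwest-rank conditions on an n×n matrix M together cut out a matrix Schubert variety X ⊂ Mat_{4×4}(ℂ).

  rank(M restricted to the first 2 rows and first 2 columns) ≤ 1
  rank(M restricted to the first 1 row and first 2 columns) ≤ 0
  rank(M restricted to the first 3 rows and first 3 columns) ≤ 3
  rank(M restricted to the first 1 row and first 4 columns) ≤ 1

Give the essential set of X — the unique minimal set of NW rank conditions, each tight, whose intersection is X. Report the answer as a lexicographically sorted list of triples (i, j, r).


Rank table r_w(4×4) implied by the 4 constraints:

  row 1: 0 0 1 1
  row 2: 1 1 2 2
  row 3: 1 2 3 3
  row 4: 1 2 3 4

giving w = (3, 1, 2, 4) via Δ²R.

D(w) has 2 cells with 1 SE-corner; essential set:

[(1, 2, 0)]


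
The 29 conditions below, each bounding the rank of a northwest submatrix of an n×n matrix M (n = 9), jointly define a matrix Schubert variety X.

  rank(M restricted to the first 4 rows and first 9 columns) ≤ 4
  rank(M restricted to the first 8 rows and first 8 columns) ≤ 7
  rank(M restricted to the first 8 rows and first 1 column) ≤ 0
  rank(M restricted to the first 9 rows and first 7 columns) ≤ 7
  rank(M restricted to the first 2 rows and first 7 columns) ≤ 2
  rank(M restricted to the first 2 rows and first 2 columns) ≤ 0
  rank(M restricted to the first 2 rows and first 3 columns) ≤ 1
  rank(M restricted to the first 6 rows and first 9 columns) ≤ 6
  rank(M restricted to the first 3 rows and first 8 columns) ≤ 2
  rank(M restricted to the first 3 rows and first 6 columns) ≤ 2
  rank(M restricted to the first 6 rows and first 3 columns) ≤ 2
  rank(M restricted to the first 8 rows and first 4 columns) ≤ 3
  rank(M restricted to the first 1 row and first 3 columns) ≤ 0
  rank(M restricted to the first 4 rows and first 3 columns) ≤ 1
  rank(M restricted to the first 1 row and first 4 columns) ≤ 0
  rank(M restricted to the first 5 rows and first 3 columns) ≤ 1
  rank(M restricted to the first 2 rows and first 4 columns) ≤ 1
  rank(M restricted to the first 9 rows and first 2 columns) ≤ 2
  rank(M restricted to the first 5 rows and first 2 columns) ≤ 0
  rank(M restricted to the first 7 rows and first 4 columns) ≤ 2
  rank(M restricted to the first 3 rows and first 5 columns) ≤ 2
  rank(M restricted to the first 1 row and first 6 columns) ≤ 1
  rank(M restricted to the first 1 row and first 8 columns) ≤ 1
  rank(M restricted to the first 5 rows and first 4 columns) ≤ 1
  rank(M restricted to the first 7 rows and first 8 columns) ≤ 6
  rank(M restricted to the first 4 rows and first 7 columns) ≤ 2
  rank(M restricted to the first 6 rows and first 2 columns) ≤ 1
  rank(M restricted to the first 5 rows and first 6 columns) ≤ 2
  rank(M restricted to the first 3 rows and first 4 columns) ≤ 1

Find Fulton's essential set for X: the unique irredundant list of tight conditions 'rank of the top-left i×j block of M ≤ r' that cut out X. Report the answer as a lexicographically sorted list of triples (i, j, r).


The tightest implied rank at each (i,j), from the 29 conditions:

  0 0 0 0 1 1 1 1 1
  0 0 1 1 2 2 2 2 2
  0 0 1 1 2 2 2 2 3
  0 0 1 1 2 2 2 3 4
  0 0 1 1 2 2 3 4 5
  0 1 2 2 3 3 4 5 6
  0 1 2 2 3 4 5 6 7
  0 1 2 3 4 5 6 7 8
  1 2 3 4 5 6 7 8 9

so w = (5, 3, 9, 8, 7, 2, 6, 4, 1).

Rothe diagram D(w) (25 cells), 8 SE-corners (essential conditions):

[(1, 4, 0), (3, 8, 2), (4, 7, 2), (5, 2, 0), (5, 4, 1), (5, 6, 2), (7, 4, 2), (8, 1, 0)]


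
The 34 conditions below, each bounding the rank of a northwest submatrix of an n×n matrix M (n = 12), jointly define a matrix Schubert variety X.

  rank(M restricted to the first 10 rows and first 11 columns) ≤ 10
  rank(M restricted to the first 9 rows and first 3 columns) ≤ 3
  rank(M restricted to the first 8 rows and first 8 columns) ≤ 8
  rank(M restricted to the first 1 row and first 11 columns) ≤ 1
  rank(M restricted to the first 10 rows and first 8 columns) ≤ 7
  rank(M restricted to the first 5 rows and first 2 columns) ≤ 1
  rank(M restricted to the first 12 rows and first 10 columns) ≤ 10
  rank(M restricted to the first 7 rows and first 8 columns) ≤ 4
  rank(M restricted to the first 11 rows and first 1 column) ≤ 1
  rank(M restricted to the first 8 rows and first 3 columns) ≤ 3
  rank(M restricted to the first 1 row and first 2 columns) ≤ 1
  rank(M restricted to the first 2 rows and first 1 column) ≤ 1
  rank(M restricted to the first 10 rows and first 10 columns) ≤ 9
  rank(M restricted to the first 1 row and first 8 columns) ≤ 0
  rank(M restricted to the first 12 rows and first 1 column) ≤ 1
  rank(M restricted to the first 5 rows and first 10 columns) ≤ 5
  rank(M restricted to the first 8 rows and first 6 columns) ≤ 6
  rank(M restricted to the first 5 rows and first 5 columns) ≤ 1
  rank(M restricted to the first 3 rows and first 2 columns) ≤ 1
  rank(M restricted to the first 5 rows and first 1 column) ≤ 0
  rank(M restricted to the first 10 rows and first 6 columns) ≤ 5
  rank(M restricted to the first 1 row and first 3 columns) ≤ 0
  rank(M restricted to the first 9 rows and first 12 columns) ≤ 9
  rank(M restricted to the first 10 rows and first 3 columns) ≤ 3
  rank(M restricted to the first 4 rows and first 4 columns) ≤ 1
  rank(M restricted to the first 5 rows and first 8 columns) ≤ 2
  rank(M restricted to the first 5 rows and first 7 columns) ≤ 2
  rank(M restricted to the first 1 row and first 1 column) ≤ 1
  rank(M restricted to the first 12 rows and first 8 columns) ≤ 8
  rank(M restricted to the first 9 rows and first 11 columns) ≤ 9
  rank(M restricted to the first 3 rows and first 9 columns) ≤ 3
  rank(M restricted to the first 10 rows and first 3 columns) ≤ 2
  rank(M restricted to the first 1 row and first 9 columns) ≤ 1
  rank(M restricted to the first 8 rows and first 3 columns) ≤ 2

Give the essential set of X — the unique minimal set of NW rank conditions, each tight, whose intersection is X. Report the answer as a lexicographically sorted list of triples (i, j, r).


Reconstructing r_w from the 34 given conditions:

  0 0 0 0 0 0 0 0 1 1 1 1
  0 1 1 1 1 1 1 1 2 2 2 2
  0 1 1 1 1 2 2 2 3 3 3 3
  0 1 1 1 1 2 2 2 3 4 4 4
  0 1 1 1 1 2 2 2 3 4 5 5
  1 2 2 2 2 3 3 3 4 5 6 6
  1 2 2 3 3 4 4 4 5 6 7 7
  1 2 2 3 4 5 5 5 6 7 8 8
  1 2 2 3 4 5 6 6 7 8 9 9
  1 2 2 3 4 5 6 7 8 9 10 10
  1 2 3 4 5 6 7 8 9 10 11 11
  1 2 3 4 5 6 7 8 9 10 11 12

the unique w with this rank table is (9, 2, 6, 10, 11, 1, 4, 5, 7, 8, 3, 12).

Fulton essential set (5 of the 29 Rothe cells):

[(1, 8, 0), (5, 1, 0), (5, 5, 1), (5, 8, 2), (10, 3, 2)]


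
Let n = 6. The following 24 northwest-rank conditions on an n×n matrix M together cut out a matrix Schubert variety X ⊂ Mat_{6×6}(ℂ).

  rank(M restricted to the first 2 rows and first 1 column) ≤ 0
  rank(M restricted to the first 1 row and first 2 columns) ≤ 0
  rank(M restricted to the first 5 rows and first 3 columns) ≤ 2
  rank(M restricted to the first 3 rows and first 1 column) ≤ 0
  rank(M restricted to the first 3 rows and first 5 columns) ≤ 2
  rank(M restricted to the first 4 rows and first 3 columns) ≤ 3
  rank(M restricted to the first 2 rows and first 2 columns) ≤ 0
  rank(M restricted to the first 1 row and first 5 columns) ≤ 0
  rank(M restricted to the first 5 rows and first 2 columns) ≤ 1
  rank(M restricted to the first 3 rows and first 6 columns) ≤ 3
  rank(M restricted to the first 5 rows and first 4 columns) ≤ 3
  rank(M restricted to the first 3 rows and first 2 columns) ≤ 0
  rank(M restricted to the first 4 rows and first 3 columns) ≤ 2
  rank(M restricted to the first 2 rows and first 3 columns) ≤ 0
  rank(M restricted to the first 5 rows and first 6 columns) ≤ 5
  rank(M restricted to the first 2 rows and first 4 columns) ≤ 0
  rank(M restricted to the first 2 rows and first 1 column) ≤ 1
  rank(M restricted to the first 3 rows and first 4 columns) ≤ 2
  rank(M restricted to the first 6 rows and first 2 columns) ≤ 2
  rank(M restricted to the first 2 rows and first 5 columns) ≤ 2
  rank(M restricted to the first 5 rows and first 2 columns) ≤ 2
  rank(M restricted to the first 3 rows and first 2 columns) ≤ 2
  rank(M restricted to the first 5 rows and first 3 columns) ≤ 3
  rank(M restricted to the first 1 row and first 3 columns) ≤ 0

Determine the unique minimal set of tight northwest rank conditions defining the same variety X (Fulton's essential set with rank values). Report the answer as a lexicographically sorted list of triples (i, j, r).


Rank table r_w(6×6) implied by the 24 constraints:

  R[1]: 0  0  0  0  0  1
  R[2]: 0  0  0  0  1  2
  R[3]: 0  0  1  1  2  3
  R[4]: 1  1  2  2  3  4
  R[5]: 1  1  2  3  4  5
  R[6]: 1  2  3  4  5  6

hence w(1..6) = (6, 5, 3, 1, 4, 2).

D(w) has 12 cells with 4 SE-corners; essential set:

[(1, 5, 0), (2, 4, 0), (3, 2, 0), (5, 2, 1)]


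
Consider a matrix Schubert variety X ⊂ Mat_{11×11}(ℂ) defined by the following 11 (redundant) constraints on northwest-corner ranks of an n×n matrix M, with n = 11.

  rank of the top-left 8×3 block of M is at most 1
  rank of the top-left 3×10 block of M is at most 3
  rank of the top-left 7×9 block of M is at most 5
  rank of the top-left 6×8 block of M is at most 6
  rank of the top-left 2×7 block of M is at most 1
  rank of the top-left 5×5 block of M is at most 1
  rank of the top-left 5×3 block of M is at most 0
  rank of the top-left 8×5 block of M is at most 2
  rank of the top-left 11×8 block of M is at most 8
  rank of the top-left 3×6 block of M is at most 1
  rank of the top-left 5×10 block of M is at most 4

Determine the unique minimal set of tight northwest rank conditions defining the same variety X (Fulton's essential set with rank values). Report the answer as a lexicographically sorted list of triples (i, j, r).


The tightest implied rank at each (i,j), from the 11 conditions:

  i=1: 0 0 0 1 1 1 1 1 1 1 1
  i=2: 0 0 0 1 1 1 1 2 2 2 2
  i=3: 0 0 0 1 1 1 2 3 3 3 3
  i=4: 0 0 0 1 1 2 3 4 4 4 4
  i=5: 0 0 0 1 1 2 3 4 4 4 5
  i=6: 1 1 1 2 2 3 4 5 5 5 6
  i=7: 1 1 1 2 2 3 4 5 5 6 7
  i=8: 1 1 1 2 2 3 4 5 6 7 8
  i=9: 1 2 2 3 3 4 5 6 7 8 9
  i=10: 1 2 3 4 4 5 6 7 8 9 10
  i=11: 1 2 3 4 5 6 7 8 9 10 11

the unique w with this rank table is (4, 8, 7, 6, 11, 1, 10, 9, 2, 3, 5).

Rothe diagram D(w) (31 cells), 8 SE-corners (essential conditions):

[(2, 7, 1), (3, 6, 1), (5, 3, 0), (5, 5, 1), (5, 10, 4), (7, 9, 5), (8, 3, 1), (8, 5, 2)]


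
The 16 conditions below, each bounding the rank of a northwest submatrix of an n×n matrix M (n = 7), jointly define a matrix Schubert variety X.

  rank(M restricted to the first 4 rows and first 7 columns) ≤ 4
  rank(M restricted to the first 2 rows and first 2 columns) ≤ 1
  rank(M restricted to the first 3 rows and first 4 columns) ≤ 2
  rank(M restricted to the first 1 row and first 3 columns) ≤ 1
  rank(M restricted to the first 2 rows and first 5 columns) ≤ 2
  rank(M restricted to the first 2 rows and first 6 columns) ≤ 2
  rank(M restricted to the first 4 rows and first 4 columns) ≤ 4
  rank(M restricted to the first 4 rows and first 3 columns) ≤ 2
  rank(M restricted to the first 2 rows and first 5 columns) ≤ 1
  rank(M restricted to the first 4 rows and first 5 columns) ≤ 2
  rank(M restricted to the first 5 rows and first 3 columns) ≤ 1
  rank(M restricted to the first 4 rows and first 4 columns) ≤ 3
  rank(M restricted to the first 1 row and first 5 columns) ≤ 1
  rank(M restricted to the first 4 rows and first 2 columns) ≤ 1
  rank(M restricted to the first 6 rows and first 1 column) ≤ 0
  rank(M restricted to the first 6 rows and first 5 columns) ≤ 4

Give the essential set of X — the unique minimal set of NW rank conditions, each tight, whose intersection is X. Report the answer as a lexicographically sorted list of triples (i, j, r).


The tightest implied rank at each (i,j), from the 16 conditions:

  R[1]: 0 1 1 1 1 1 1
  R[2]: 0 1 1 1 1 2 2
  R[3]: 0 1 1 2 2 3 3
  R[4]: 0 1 1 2 2 3 4
  R[5]: 0 1 1 2 3 4 5
  R[6]: 0 1 2 3 4 5 6
  R[7]: 1 2 3 4 5 6 7

second differences of R give the permutation w = (2, 6, 4, 7, 5, 3, 1).

|D(w)|=13, |Ess(w)|=4:

[(2, 5, 1), (4, 5, 2), (5, 3, 1), (6, 1, 0)]


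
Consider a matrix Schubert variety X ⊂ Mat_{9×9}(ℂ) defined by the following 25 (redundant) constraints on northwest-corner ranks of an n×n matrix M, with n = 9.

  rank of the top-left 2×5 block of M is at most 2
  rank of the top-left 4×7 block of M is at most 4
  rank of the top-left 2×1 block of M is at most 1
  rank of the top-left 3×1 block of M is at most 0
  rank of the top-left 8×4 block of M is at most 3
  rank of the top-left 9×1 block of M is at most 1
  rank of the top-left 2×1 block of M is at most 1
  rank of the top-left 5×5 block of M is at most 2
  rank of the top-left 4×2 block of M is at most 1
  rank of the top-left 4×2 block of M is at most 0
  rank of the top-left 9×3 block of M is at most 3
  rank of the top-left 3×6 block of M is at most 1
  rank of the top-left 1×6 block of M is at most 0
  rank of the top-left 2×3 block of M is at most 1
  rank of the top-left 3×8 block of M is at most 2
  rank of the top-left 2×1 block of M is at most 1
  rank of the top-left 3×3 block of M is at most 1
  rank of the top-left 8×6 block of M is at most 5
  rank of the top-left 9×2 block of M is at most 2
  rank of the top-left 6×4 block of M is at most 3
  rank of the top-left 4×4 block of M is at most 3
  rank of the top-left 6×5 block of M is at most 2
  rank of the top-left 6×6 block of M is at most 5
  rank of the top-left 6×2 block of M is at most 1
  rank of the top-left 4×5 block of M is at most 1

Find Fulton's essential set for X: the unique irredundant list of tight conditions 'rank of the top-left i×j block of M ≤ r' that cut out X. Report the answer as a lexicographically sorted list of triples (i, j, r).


Reconstructing r_w from the 25 given conditions:

  row 1: 0, 0, 0, 0, 0, 0, 1, 1, 1
  row 2: 0, 0, 1, 1, 1, 1, 2, 2, 2
  row 3: 0, 0, 1, 1, 1, 1, 2, 2, 3
  row 4: 0, 0, 1, 1, 1, 2, 3, 3, 4
  row 5: 1, 1, 2, 2, 2, 3, 4, 4, 5
  row 6: 1, 1, 2, 2, 2, 3, 4, 5, 6
  row 7: 1, 2, 3, 3, 3, 4, 5, 6, 7
  row 8: 1, 2, 3, 3, 4, 5, 6, 7, 8
  row 9: 1, 2, 3, 4, 5, 6, 7, 8, 9

hence w(1..9) = (7, 3, 9, 6, 1, 8, 2, 5, 4).

8 SE-corners of the 22-cell Rothe diagram give Ess(w):

[(1, 6, 0), (3, 6, 1), (3, 8, 2), (4, 2, 0), (4, 5, 1), (6, 2, 1), (6, 5, 2), (8, 4, 3)]


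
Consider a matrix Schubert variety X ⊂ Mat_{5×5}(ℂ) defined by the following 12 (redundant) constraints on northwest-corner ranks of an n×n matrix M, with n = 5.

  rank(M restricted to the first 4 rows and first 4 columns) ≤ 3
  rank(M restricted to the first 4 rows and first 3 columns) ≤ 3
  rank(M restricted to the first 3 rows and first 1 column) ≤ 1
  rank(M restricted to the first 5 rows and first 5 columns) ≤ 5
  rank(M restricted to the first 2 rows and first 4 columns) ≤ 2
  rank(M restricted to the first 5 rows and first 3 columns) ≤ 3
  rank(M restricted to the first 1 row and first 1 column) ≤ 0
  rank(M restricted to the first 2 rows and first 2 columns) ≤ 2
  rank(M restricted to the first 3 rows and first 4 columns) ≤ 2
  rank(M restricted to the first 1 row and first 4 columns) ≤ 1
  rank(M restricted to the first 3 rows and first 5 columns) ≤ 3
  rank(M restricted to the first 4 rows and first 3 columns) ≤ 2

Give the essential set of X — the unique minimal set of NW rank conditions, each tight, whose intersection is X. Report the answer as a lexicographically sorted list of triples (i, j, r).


Propagating the 12 rank bounds to every northwest block:

  i=1: 0  1  1  1  1
  i=2: 1  2  2  2  2
  i=3: 1  2  2  2  3
  i=4: 1  2  2  3  4
  i=5: 1  2  3  4  5

the unique w with this rank table is (2, 1, 5, 4, 3).

3 SE-corners of the 4-cell Rothe diagram give Ess(w):

[(1, 1, 0), (3, 4, 2), (4, 3, 2)]


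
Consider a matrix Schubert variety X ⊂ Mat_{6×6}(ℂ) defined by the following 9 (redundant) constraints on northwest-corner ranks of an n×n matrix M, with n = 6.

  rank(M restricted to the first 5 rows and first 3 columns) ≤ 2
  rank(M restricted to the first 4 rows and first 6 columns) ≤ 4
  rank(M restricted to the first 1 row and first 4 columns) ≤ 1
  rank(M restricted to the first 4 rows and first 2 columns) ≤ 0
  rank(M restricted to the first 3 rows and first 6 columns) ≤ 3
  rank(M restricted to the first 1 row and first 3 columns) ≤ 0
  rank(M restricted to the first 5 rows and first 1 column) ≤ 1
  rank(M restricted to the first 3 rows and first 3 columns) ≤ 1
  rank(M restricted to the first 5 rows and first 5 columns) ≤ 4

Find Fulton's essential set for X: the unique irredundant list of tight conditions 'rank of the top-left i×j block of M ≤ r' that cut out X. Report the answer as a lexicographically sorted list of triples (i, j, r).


Recovering R(i,j) via the rank-extension bound from the 9 conditions:

  row 1: 0  0  0  1  1  1
  row 2: 0  0  1  2  2  2
  row 3: 0  0  1  2  3  3
  row 4: 0  0  1  2  3  4
  row 5: 1  1  2  3  4  5
  row 6: 1  2  3  4  5  6

reading off 1-entries of Δ²R: w = (4, 3, 5, 6, 1, 2).

Fulton essential set (2 of the 9 Rothe cells):

[(1, 3, 0), (4, 2, 0)]


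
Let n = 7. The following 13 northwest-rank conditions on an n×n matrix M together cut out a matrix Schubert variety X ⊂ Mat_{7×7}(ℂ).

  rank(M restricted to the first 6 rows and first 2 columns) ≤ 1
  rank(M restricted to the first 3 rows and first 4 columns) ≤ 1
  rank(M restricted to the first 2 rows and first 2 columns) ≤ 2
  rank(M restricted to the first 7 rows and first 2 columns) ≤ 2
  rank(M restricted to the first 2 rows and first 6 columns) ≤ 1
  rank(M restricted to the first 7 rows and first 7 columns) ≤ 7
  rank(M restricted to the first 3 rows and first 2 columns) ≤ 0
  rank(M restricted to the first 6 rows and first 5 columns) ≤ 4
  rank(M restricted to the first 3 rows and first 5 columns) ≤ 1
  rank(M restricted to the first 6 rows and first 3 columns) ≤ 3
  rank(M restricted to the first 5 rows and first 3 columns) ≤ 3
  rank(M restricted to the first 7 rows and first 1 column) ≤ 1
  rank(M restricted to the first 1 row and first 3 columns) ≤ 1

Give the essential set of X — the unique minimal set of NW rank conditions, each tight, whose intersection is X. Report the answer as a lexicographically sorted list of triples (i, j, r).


Recovering R(i,j) via the rank-extension bound from the 13 conditions:

  0 | 0 | 1 | 1 | 1 | 1 | 1
  0 | 0 | 1 | 1 | 1 | 1 | 2
  0 | 0 | 1 | 1 | 1 | 2 | 3
  1 | 1 | 2 | 2 | 2 | 3 | 4
  1 | 1 | 2 | 3 | 3 | 4 | 5
  1 | 1 | 2 | 3 | 4 | 5 | 6
  1 | 2 | 3 | 4 | 5 | 6 | 7

the unique w with this rank table is (3, 7, 6, 1, 4, 5, 2).

|D(w)|=13, |Ess(w)|=4:

[(2, 6, 1), (3, 2, 0), (3, 5, 1), (6, 2, 1)]


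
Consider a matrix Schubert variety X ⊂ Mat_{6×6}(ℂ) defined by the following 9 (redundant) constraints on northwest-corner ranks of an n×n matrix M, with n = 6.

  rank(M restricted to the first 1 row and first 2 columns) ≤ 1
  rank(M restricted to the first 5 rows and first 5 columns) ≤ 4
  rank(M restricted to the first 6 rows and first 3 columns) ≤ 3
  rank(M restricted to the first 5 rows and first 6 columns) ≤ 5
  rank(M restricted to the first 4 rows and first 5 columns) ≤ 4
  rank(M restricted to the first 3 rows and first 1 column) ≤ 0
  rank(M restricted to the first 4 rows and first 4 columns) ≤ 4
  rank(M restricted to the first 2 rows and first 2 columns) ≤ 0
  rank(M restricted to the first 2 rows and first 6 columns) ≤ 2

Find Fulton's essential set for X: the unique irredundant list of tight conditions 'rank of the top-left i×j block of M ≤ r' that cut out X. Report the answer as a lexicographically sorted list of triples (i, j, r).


Reconstructing r_w from the 9 given conditions:

  i=1: 0 | 0 | 1 | 1 | 1 | 1
  i=2: 0 | 0 | 1 | 2 | 2 | 2
  i=3: 0 | 1 | 2 | 3 | 3 | 3
  i=4: 1 | 2 | 3 | 4 | 4 | 4
  i=5: 1 | 2 | 3 | 4 | 4 | 5
  i=6: 1 | 2 | 3 | 4 | 5 | 6

giving w = (3, 4, 2, 1, 6, 5) via Δ²R.

ℓ(w)=6; the 3 essential cells (i,j,r):

[(2, 2, 0), (3, 1, 0), (5, 5, 4)]


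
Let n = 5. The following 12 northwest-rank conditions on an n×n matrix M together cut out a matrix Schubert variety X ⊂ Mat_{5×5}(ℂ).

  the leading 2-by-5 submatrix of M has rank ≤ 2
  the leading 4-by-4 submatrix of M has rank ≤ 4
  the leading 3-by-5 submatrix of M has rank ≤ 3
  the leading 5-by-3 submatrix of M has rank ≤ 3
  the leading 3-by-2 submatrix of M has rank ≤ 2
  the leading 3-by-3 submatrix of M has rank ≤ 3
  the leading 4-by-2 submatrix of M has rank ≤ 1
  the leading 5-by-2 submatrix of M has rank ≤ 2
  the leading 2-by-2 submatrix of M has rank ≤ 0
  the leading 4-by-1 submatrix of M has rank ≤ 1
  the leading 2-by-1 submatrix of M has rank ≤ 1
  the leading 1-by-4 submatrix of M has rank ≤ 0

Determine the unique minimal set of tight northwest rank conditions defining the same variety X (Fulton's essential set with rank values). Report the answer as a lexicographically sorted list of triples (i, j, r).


Reconstructing r_w from the 12 given conditions:

  row 1: 0 0 0 0 1
  row 2: 0 0 1 1 2
  row 3: 1 1 2 2 3
  row 4: 1 1 2 3 4
  row 5: 1 2 3 4 5

so w = (5, 3, 1, 4, 2).

Fulton essential set (3 of the 7 Rothe cells):

[(1, 4, 0), (2, 2, 0), (4, 2, 1)]


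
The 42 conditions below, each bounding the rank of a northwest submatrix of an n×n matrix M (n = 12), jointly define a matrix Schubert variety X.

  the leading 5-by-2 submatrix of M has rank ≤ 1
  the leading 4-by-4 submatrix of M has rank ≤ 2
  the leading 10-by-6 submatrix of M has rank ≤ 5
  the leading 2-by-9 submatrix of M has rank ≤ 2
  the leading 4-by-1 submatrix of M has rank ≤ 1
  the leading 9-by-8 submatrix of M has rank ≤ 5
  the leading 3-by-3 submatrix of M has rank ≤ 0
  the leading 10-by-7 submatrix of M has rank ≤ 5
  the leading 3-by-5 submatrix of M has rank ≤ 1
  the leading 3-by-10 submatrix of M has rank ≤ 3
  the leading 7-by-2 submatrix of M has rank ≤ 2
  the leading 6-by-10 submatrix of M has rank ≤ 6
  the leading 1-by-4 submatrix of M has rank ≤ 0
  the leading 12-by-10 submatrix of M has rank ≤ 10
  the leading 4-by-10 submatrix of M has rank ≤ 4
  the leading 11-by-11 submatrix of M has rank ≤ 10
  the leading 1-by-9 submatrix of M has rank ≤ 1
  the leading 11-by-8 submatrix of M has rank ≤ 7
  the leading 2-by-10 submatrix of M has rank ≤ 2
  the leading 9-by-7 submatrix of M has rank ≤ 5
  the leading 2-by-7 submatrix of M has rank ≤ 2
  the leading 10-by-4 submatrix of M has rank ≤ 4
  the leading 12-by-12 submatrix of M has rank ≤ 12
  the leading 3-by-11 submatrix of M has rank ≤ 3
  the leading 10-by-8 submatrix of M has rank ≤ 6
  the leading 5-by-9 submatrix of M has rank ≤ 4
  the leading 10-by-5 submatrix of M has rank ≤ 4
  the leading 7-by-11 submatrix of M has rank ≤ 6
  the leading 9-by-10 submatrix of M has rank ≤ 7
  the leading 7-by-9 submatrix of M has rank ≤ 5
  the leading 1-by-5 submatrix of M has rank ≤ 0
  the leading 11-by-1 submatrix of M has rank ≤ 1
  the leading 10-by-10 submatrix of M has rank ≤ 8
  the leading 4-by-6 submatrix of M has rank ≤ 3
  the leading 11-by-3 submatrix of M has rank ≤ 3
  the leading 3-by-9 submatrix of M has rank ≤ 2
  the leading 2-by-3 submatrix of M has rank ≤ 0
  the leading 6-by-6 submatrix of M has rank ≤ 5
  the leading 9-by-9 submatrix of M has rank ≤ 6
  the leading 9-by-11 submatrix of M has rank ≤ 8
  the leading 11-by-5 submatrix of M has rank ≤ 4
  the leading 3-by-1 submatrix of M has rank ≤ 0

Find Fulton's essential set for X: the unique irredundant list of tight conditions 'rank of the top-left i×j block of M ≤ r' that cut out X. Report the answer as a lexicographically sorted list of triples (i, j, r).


Rank table r_w(12×12) implied by the 42 constraints:

  0 | 0 | 0 | 0 | 0 | 1 | 1 | 1 | 1 | 1 | 1 | 1
  0 | 0 | 0 | 1 | 1 | 2 | 2 | 2 | 2 | 2 | 2 | 2
  0 | 0 | 0 | 1 | 1 | 2 | 2 | 2 | 2 | 3 | 3 | 3
  1 | 1 | 1 | 2 | 2 | 3 | 3 | 3 | 3 | 4 | 4 | 4
  1 | 1 | 2 | 3 | 3 | 4 | 4 | 4 | 4 | 5 | 5 | 5
  1 | 2 | 3 | 4 | 4 | 5 | 5 | 5 | 5 | 6 | 6 | 6
  1 | 2 | 3 | 4 | 4 | 5 | 5 | 5 | 5 | 6 | 6 | 7
  1 | 2 | 3 | 4 | 4 | 5 | 5 | 5 | 6 | 7 | 7 | 8
  1 | 2 | 3 | 4 | 4 | 5 | 5 | 5 | 6 | 7 | 8 | 9
  1 | 2 | 3 | 4 | 4 | 5 | 5 | 6 | 7 | 8 | 9 | 10
  1 | 2 | 3 | 4 | 4 | 5 | 6 | 7 | 8 | 9 | 10 | 11
  1 | 2 | 3 | 4 | 5 | 6 | 7 | 8 | 9 | 10 | 11 | 12

giving w = (6, 4, 10, 1, 3, 2, 12, 9, 11, 8, 7, 5) via Δ²R.

|D(w)|=30, |Ess(w)|=10:

[(1, 5, 0), (3, 3, 0), (3, 5, 1), (3, 9, 2), (5, 2, 1), (7, 9, 5), (7, 11, 6), (9, 8, 5), (10, 7, 5), (11, 5, 4)]


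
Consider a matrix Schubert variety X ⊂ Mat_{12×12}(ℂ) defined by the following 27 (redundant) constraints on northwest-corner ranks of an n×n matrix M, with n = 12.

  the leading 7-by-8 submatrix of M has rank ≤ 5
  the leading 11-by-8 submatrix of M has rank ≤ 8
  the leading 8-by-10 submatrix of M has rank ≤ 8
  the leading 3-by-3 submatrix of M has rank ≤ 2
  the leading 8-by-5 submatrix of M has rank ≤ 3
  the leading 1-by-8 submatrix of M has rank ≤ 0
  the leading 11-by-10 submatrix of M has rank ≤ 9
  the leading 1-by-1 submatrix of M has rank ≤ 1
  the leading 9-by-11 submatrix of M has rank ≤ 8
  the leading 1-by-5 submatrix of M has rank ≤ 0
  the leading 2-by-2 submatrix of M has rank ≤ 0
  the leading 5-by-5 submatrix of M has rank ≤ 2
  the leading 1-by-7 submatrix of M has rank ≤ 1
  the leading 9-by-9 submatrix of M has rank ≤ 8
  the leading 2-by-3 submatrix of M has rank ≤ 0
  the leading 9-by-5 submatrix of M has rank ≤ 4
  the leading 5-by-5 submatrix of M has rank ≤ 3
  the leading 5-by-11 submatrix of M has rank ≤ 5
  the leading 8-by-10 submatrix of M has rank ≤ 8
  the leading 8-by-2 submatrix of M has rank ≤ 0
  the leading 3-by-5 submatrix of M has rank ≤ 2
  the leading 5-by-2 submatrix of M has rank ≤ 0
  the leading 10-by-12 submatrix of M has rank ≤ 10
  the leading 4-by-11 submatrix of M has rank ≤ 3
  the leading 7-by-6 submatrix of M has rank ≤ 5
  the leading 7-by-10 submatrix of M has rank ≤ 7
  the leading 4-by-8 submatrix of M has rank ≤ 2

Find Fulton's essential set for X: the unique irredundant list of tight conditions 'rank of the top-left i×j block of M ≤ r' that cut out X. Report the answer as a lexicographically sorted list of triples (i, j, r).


Rank table r_w(12×12) implied by the 27 constraints:

  i=1: 0, 0, 0, 0, 0, 0, 0, 0, 1, 1, 1, 1
  i=2: 0, 0, 0, 1, 1, 1, 1, 1, 2, 2, 2, 2
  i=3: 0, 0, 1, 2, 2, 2, 2, 2, 3, 3, 3, 3
  i=4: 0, 0, 1, 2, 2, 2, 2, 2, 3, 3, 3, 4
  i=5: 0, 0, 1, 2, 2, 3, 3, 3, 4, 4, 4, 5
  i=6: 0, 0, 1, 2, 3, 4, 4, 4, 5, 5, 5, 6
  i=7: 0, 0, 1, 2, 3, 4, 5, 5, 6, 6, 6, 7
  i=8: 0, 0, 1, 2, 3, 4, 5, 6, 7, 7, 7, 8
  i=9: 1, 1, 2, 3, 4, 5, 6, 7, 8, 8, 8, 9
  i=10: 1, 2, 3, 4, 5, 6, 7, 8, 9, 9, 9, 10
  i=11: 1, 2, 3, 4, 5, 6, 7, 8, 9, 9, 10, 11
  i=12: 1, 2, 3, 4, 5, 6, 7, 8, 9, 10, 11, 12

reading off 1-entries of Δ²R: w = (9, 4, 3, 12, 6, 5, 7, 8, 1, 2, 11, 10).

D(w) has 31 cells with 7 SE-corners; essential set:

[(1, 8, 0), (2, 3, 0), (4, 8, 2), (4, 11, 3), (5, 5, 2), (8, 2, 0), (11, 10, 9)]


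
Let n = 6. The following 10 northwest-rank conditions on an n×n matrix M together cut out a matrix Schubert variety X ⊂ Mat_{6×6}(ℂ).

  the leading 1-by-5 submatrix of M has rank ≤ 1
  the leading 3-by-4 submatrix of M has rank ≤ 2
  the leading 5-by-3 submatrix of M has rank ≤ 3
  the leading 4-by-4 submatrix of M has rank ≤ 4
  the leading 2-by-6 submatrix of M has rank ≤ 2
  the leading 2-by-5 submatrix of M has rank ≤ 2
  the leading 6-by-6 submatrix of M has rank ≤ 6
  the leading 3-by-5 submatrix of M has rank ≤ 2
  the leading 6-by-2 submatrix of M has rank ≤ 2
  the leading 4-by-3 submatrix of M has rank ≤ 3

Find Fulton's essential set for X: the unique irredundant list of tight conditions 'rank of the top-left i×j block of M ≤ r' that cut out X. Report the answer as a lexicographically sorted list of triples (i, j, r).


Rank table r_w(6×6) implied by the 10 constraints:

  i=1: 1 | 1 | 1 | 1 | 1 | 1
  i=2: 1 | 2 | 2 | 2 | 2 | 2
  i=3: 1 | 2 | 2 | 2 | 2 | 3
  i=4: 1 | 2 | 3 | 3 | 3 | 4
  i=5: 1 | 2 | 3 | 4 | 4 | 5
  i=6: 1 | 2 | 3 | 4 | 5 | 6

the unique w with this rank table is (1, 2, 6, 3, 4, 5).

Fulton essential set (1 of the 3 Rothe cells):

[(3, 5, 2)]


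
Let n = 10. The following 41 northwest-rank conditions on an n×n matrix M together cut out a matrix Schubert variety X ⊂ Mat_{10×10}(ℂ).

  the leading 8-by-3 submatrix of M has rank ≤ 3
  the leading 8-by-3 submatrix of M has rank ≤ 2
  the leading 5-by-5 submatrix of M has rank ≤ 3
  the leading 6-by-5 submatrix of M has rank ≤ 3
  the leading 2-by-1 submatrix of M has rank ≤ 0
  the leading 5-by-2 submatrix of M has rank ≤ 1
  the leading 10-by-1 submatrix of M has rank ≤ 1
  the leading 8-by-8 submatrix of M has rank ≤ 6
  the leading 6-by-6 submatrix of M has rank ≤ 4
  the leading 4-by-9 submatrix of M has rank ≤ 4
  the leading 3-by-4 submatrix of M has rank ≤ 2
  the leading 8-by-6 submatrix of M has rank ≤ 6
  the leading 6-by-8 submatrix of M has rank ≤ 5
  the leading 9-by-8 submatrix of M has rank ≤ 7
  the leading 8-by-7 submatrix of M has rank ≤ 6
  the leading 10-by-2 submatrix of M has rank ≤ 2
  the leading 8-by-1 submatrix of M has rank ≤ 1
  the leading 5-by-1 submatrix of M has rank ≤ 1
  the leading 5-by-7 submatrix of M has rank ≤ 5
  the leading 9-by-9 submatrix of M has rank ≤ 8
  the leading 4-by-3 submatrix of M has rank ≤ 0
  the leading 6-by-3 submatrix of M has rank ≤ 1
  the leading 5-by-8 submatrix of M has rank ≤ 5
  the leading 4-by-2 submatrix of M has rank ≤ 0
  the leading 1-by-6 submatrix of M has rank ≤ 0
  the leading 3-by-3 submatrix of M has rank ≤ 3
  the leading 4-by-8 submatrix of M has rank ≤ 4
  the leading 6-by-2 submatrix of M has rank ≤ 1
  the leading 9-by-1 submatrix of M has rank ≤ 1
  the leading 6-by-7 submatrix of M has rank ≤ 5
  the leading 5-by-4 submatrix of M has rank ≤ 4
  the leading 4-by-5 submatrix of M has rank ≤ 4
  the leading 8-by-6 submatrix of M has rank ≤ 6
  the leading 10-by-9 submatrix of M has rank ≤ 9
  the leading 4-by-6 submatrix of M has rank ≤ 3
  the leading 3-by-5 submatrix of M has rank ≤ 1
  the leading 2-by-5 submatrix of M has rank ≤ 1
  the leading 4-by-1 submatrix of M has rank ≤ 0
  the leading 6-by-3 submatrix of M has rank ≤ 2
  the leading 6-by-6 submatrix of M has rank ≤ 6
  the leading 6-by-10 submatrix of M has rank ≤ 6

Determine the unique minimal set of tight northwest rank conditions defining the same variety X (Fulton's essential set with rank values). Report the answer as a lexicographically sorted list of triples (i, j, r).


Propagating the 41 rank bounds to every northwest block:

  0  0  0  0  0  0  1  1  1  1
  0  0  0  1  1  1  2  2  2  2
  0  0  0  1  1  2  3  3  3  3
  0  0  0  1  2  3  4  4  4  4
  1  1  1  2  3  4  5  5  5  5
  1  1  1  2  3  4  5  5  6  6
  1  2  2  3  4  5  6  6  7  7
  1  2  2  3  4  5  6  6  7  8
  1  2  3  4  5  6  7  7  8  9
  1  2  3  4  5  6  7  8  9  10

so w = (7, 4, 6, 5, 1, 9, 2, 10, 3, 8).

Fulton essential set (7 of the 21 Rothe cells):

[(1, 6, 0), (3, 5, 1), (4, 3, 0), (6, 3, 1), (6, 8, 5), (8, 3, 2), (8, 8, 6)]
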